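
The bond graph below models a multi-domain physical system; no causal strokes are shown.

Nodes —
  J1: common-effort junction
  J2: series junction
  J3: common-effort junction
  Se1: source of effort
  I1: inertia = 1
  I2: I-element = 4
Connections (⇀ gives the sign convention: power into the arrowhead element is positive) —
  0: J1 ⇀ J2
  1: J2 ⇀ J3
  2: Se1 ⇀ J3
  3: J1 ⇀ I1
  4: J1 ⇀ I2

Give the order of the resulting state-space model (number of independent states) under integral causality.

b2 |J3  (source Se1 imposes e)
b1 |J2  (common-e at J3 fixed by 2)
b0 |J1  (J2: last free bond brings flow in)
b3 |I1  (J1 effort already set via bond 0)
b4 |I2  (J1 effort already set via bond 0)

2  (I1, I2 all integral)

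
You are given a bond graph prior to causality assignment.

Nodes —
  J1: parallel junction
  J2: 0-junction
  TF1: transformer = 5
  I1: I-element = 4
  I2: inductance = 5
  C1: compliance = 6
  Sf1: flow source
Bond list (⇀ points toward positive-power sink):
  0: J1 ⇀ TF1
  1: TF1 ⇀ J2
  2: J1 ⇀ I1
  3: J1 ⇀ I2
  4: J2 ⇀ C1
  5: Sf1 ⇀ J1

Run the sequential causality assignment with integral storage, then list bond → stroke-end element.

#0 |J1
#1 |TF1
#2 |I1
#3 |I2
#4 |J2
#5 |Sf1

bond 5 |Sf1  (Sf1 fixes flow; stroke at Sf1)
bond 2 |I1  (I1 integral (f out))
bond 3 |I2  (prefer integral on I2)
bond 0 |J1  (closing 0-jn rule on J1)
bond 1 |TF1  (through TF1, causality passes straight; one stroke at TF1)
bond 4 |J2  (closing 0-jn rule on J2)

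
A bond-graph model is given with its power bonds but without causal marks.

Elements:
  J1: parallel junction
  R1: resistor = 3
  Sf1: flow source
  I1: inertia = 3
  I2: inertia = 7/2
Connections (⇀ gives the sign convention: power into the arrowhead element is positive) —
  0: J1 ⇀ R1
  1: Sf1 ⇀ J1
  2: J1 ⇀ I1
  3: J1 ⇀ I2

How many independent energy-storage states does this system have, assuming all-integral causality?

2  (I1, I2 all integral)

b1 |Sf1  (Sf1 (Sf) sets flow on bond)
b2 |I1  (prefer integral on I1)
b3 |I2  (I2 integral (f out))
b0 |J1  (only one effort-in slot at J1)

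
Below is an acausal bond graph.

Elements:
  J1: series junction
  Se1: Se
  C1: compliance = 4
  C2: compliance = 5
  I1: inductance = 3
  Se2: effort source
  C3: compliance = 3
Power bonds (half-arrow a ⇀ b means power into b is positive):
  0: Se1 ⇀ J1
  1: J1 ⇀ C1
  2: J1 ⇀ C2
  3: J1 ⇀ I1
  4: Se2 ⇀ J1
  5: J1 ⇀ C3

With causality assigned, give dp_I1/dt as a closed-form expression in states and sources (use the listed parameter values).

dp_I1/dt = E_Se1 + E_Se2 - q_C1/4 - q_C2/5 - q_C3/3

β0 stroke→J1  (Se1 (Se) sets effort on bond)
β4 stroke→J1  (source Se2 imposes e)
β1 stroke→J1  (prefer integral on C1)
β2 stroke→J1  (C2: C, integral causality)
β3 stroke→I1  (I1 integral (f out))
β5 stroke→J1  (J1: bond 3 brought flow, rest push out)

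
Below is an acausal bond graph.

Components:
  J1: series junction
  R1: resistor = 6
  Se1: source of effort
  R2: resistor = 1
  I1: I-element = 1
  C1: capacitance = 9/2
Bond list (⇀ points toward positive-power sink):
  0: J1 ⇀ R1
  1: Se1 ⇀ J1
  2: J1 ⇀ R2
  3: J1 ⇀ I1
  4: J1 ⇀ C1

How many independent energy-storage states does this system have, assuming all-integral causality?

bond 1 →J1  (Se1 (Se) sets effort on bond)
bond 3 →I1  (I1 integral (f out))
bond 0 →J1  (1-jn J1 has f-setter on 3)
bond 2 →J1  (J1 flow already set via bond 3)
bond 4 →J1  (J1 flow already set via bond 3)

2  (C1, I1 all integral)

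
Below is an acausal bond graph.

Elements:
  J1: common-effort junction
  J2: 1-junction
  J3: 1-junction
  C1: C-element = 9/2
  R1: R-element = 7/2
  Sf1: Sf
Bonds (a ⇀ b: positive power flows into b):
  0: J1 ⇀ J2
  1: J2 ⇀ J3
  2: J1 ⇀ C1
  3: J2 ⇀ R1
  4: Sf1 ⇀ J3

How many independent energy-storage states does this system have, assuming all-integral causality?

1  (C1 all integral)

#4 |Sf1  (source Sf1 imposes f)
#1 |J3  (1-jn J3 has f-setter on 4)
#0 |J2  (J2: bond 1 brought flow, rest push out)
#3 |J2  (J2: bond 1 brought flow, rest push out)
#2 |J1  (only one effort-in slot at J1)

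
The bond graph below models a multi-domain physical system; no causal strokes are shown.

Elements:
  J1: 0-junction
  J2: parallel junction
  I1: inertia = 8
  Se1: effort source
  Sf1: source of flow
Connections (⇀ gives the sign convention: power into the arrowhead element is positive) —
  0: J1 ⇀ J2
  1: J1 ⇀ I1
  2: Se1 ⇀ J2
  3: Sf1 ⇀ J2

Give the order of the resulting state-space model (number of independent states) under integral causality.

b2 |J2  (source Se1 imposes e)
b3 |Sf1  (Sf1 (Sf) sets flow on bond)
b0 |J1  (0-jn J2 has e-setter on 2)
b1 |I1  (J1: bond 0 brought effort, rest push out)

1  (I1 all integral)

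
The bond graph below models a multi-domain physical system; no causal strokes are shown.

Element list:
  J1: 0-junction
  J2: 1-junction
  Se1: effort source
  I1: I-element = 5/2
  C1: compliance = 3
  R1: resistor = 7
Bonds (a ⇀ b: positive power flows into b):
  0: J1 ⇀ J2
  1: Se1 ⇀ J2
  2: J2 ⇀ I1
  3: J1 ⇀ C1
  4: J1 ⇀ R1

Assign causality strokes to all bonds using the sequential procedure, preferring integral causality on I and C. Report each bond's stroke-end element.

#0 stroke at J2
#1 stroke at J2
#2 stroke at I1
#3 stroke at J1
#4 stroke at R1

β1 stroke→J2  (Se1: effort source, stroke at far end)
β2 stroke→I1  (prefer integral on I1)
β0 stroke→J2  (J2 flow already set via bond 2)
β3 stroke→J1  (C1 outputs effort q/C1)
β4 stroke→R1  (J1: bond 3 brought effort, rest push out)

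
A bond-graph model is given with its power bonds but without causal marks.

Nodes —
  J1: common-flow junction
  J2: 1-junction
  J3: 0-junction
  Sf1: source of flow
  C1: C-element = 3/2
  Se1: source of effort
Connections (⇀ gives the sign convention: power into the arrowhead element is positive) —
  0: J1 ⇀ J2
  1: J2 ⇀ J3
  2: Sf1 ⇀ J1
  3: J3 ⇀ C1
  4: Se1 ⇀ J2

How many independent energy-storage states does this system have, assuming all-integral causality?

#2 stroke at Sf1  (Sf1 fixes flow; stroke at Sf1)
#4 stroke at J2  (Se1 (Se) sets effort on bond)
#0 stroke at J1  (J1: bond 2 brought flow, rest push out)
#1 stroke at J2  (common-f at J2 fixed by 0)
#3 stroke at J3  (only one effort-in slot at J3)

1  (C1 all integral)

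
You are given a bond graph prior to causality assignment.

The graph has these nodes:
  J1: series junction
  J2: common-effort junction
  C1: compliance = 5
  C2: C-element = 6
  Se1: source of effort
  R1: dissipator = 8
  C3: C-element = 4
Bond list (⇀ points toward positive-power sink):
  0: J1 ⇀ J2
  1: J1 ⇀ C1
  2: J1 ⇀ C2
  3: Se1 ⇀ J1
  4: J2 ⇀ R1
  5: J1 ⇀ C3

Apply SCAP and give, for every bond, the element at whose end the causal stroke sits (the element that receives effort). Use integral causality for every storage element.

β3 |J1  (Se1 fixes effort; stroke away)
β1 |J1  (C1: C, integral causality)
β2 |J1  (C2: C, integral causality)
β5 |J1  (prefer integral on C3)
β0 |J2  (J1 needs exactly one f-in)
β4 |R1  (common-e at J2 fixed by 0)

b0 →J2
b1 →J1
b2 →J1
b3 →J1
b4 →R1
b5 →J1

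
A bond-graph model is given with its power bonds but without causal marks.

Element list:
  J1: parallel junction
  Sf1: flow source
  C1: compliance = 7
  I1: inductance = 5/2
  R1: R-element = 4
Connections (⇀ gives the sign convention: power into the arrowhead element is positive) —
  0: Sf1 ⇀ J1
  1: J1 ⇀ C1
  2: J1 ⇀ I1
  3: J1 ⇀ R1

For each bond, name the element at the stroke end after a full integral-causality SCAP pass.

β0 stroke→Sf1
β1 stroke→J1
β2 stroke→I1
β3 stroke→R1

β0 stroke at Sf1  (Sf1 (Sf) sets flow on bond)
β1 stroke at J1  (C1: C, integral causality)
β2 stroke at I1  (J1: bond 1 brought effort, rest push out)
β3 stroke at R1  (J1: bond 1 brought effort, rest push out)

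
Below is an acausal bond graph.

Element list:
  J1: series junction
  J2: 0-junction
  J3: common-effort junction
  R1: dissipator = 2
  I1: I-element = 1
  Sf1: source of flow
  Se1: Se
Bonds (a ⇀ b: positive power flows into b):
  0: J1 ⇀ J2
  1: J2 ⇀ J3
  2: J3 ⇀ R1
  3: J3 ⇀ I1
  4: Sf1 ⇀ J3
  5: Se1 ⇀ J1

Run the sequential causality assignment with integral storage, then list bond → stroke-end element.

β0 |J2
β1 |J3
β2 |R1
β3 |I1
β4 |Sf1
β5 |J1

β4 →Sf1  (Sf1 (Sf) sets flow on bond)
β5 →J1  (Se1: effort source, stroke at far end)
β0 →J2  (J1 needs exactly one f-in)
β1 →J3  (common-e at J2 fixed by 0)
β2 →R1  (common-e at J3 fixed by 1)
β3 →I1  (J3: bond 1 brought effort, rest push out)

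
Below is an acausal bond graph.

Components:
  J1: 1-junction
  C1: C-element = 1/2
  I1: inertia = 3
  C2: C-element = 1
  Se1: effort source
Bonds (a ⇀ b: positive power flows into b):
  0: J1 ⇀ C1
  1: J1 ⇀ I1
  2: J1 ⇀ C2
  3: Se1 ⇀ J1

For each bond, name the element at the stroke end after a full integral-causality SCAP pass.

#3 |J1  (Se1 (Se) sets effort on bond)
#0 |J1  (C1 outputs effort q/C1)
#1 |I1  (I1 outputs flow p/I1)
#2 |J1  (J1: bond 1 brought flow, rest push out)

b0 stroke→J1
b1 stroke→I1
b2 stroke→J1
b3 stroke→J1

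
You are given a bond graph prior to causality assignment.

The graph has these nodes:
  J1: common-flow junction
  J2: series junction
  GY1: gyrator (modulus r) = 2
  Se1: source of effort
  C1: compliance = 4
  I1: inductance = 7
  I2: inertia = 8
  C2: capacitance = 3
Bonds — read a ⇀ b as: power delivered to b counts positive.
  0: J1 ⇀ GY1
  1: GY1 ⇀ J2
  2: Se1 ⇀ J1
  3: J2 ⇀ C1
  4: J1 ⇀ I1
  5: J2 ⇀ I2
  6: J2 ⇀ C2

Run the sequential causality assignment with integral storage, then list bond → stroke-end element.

β0 stroke at J1
β1 stroke at J2
β2 stroke at J1
β3 stroke at J2
β4 stroke at I1
β5 stroke at I2
β6 stroke at J2

β2 stroke at J1  (Se1 (Se) sets effort on bond)
β3 stroke at J2  (C1 integral (e out))
β4 stroke at I1  (I1: I, integral causality)
β0 stroke at J1  (1-jn J1 has f-setter on 4)
β1 stroke at J2  (GY1: gyrator matches bond 0)
β5 stroke at I2  (I2: I, integral causality)
β6 stroke at J2  (J2 flow already set via bond 5)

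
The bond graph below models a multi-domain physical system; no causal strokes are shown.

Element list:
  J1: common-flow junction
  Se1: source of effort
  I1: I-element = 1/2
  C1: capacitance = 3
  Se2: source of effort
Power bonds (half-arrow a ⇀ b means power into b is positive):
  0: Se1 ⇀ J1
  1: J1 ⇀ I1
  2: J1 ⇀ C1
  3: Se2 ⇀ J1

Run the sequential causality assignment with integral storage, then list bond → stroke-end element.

b0 stroke→J1
b1 stroke→I1
b2 stroke→J1
b3 stroke→J1

β0 |J1  (Se1: effort source, stroke at far end)
β3 |J1  (Se2 (Se) sets effort on bond)
β1 |I1  (I1 integral (f out))
β2 |J1  (J1 flow already set via bond 1)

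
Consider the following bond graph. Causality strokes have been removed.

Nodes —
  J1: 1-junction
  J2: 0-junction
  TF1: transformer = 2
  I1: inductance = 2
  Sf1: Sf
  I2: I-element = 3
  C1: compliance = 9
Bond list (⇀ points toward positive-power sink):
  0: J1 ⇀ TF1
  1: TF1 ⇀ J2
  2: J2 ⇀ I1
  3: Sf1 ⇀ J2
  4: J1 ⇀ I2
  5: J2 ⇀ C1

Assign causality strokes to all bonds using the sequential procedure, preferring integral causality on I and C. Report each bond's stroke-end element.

b0 stroke→J1
b1 stroke→TF1
b2 stroke→I1
b3 stroke→Sf1
b4 stroke→I2
b5 stroke→J2

b3 stroke at Sf1  (source Sf1 imposes f)
b2 stroke at I1  (I1: I, integral causality)
b4 stroke at I2  (I2 integral (f out))
b0 stroke at J1  (1-jn J1 has f-setter on 4)
b1 stroke at TF1  (TF1: transformer flips bond 0)
b5 stroke at J2  (J2 needs exactly one e-in)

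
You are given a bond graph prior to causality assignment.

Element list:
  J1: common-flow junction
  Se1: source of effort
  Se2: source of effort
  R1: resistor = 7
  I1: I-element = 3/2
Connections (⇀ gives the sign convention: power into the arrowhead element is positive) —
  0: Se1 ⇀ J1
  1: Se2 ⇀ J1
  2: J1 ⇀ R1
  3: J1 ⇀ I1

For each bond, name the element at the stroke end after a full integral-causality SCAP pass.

b0 stroke→J1  (Se1 fixes effort; stroke away)
b1 stroke→J1  (Se2 (Se) sets effort on bond)
b3 stroke→I1  (prefer integral on I1)
b2 stroke→J1  (J1 flow already set via bond 3)

#0 →J1
#1 →J1
#2 →J1
#3 →I1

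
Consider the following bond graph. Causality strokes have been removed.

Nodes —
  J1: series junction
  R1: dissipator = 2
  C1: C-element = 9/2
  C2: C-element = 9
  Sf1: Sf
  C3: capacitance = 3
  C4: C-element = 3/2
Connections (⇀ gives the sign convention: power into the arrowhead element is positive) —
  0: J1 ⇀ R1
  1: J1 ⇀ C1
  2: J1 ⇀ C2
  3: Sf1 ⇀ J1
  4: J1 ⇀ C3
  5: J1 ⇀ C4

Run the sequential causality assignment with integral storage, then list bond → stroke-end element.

#0 stroke→J1
#1 stroke→J1
#2 stroke→J1
#3 stroke→Sf1
#4 stroke→J1
#5 stroke→J1

bond 3 |Sf1  (Sf1: flow source, stroke at near end)
bond 0 |J1  (J1: bond 3 brought flow, rest push out)
bond 1 |J1  (1-jn J1 has f-setter on 3)
bond 2 |J1  (J1: bond 3 brought flow, rest push out)
bond 4 |J1  (1-jn J1 has f-setter on 3)
bond 5 |J1  (J1 flow already set via bond 3)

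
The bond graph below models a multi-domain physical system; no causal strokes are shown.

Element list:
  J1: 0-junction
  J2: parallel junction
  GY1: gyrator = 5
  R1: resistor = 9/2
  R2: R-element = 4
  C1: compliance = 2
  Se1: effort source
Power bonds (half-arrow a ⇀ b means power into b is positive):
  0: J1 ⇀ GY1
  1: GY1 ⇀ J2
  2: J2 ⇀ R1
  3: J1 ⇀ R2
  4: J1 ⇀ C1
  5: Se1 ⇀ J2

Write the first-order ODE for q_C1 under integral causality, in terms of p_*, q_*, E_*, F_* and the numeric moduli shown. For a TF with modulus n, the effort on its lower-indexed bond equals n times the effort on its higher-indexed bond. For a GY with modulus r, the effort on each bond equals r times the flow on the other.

b5 stroke→J2  (Se1: effort source, stroke at far end)
b1 stroke→GY1  (common-e at J2 fixed by 5)
b2 stroke→R1  (J2: bond 5 brought effort, rest push out)
b0 stroke→GY1  (GY GY1: same side as bond 1)
b4 stroke→J1  (C1 integral (e out))
b3 stroke→R2  (J1: bond 4 brought effort, rest push out)

dq_C1/dt = -E_Se1/5 - q_C1/8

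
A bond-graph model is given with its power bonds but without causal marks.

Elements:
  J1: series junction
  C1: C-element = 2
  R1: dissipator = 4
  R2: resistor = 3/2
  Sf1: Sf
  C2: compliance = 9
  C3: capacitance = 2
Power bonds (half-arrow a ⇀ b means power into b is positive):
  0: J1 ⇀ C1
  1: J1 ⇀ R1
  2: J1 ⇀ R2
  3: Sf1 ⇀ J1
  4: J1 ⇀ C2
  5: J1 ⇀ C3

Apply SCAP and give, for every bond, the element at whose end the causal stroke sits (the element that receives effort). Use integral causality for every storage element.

bond 0 stroke→J1
bond 1 stroke→J1
bond 2 stroke→J1
bond 3 stroke→Sf1
bond 4 stroke→J1
bond 5 stroke→J1

β3 stroke at Sf1  (source Sf1 imposes f)
β0 stroke at J1  (J1 flow already set via bond 3)
β1 stroke at J1  (J1: bond 3 brought flow, rest push out)
β2 stroke at J1  (J1 flow already set via bond 3)
β4 stroke at J1  (J1 flow already set via bond 3)
β5 stroke at J1  (common-f at J1 fixed by 3)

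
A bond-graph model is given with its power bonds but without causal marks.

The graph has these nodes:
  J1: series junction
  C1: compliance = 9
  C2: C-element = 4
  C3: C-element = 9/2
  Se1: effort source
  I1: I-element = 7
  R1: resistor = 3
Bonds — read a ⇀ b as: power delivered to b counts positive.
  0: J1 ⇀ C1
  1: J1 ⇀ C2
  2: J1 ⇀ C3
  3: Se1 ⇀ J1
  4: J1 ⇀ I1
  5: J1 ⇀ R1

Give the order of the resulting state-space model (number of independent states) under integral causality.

b3 |J1  (source Se1 imposes e)
b0 |J1  (C1: C, integral causality)
b1 |J1  (prefer integral on C2)
b2 |J1  (prefer integral on C3)
b4 |I1  (I1 integral (f out))
b5 |J1  (common-f at J1 fixed by 4)

4  (C1, C2, C3, I1 all integral)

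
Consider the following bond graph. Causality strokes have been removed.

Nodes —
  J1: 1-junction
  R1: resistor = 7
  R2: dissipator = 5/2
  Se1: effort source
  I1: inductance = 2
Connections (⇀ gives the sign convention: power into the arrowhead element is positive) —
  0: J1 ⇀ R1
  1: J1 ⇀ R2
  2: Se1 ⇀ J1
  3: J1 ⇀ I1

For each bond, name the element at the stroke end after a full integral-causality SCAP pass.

β0 →J1
β1 →J1
β2 →J1
β3 →I1

bond 2 →J1  (Se1: effort source, stroke at far end)
bond 3 →I1  (I1 integral (f out))
bond 0 →J1  (J1: bond 3 brought flow, rest push out)
bond 1 →J1  (common-f at J1 fixed by 3)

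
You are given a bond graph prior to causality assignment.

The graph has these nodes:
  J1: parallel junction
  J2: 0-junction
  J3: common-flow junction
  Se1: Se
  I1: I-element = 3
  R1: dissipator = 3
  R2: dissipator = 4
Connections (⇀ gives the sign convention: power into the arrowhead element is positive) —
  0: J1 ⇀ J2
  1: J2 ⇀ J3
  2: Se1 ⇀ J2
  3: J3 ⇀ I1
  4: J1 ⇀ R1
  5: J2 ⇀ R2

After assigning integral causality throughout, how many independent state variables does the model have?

1  (I1 all integral)

β2 stroke→J2  (Se1 (Se) sets effort on bond)
β0 stroke→J1  (J2: bond 2 brought effort, rest push out)
β1 stroke→J3  (J2: bond 2 brought effort, rest push out)
β5 stroke→R2  (common-e at J2 fixed by 2)
β3 stroke→I1  (J3: last free bond brings flow in)
β4 stroke→R1  (0-jn J1 has e-setter on 0)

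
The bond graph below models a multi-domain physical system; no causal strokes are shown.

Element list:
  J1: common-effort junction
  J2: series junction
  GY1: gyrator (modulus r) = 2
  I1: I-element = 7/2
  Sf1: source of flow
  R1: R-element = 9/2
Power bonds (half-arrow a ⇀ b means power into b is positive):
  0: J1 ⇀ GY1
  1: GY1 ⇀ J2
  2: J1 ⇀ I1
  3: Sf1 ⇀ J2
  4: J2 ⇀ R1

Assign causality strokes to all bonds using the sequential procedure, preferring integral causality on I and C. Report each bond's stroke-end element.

bond 3 |Sf1  (Sf1: flow source, stroke at near end)
bond 1 |J2  (J2: bond 3 brought flow, rest push out)
bond 4 |J2  (1-jn J2 has f-setter on 3)
bond 0 |J1  (GY1: gyrator matches bond 1)
bond 2 |I1  (common-e at J1 fixed by 0)

#0 →J1
#1 →J2
#2 →I1
#3 →Sf1
#4 →J2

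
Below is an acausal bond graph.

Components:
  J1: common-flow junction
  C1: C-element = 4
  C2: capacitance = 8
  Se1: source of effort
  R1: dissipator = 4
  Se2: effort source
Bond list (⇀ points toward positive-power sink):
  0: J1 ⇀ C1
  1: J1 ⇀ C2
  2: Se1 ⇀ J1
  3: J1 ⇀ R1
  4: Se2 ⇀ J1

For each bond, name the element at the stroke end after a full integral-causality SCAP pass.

β2 stroke at J1  (Se1 (Se) sets effort on bond)
β4 stroke at J1  (Se2 (Se) sets effort on bond)
β0 stroke at J1  (C1 outputs effort q/C1)
β1 stroke at J1  (C2 integral (e out))
β3 stroke at R1  (J1 needs exactly one f-in)

β0 stroke→J1
β1 stroke→J1
β2 stroke→J1
β3 stroke→R1
β4 stroke→J1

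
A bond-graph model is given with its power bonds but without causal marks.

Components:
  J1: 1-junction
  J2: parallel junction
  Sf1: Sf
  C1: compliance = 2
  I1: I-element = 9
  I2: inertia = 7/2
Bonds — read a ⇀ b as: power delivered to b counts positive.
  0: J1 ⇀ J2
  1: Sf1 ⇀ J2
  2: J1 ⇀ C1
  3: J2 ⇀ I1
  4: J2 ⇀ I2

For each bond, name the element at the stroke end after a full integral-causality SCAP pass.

b0 stroke→J2
b1 stroke→Sf1
b2 stroke→J1
b3 stroke→I1
b4 stroke→I2

#1 stroke→Sf1  (Sf1 (Sf) sets flow on bond)
#2 stroke→J1  (C1 integral (e out))
#0 stroke→J2  (closing 1-jn rule on J1)
#3 stroke→I1  (common-e at J2 fixed by 0)
#4 stroke→I2  (J2: bond 0 brought effort, rest push out)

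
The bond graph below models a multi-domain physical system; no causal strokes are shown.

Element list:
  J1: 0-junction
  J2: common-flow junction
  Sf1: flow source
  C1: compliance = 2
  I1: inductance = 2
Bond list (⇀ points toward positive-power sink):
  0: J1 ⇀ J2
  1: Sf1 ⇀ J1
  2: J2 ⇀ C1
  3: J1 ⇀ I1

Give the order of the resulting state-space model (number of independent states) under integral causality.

2  (C1, I1 all integral)

b1 |Sf1  (Sf1 fixes flow; stroke at Sf1)
b2 |J2  (prefer integral on C1)
b0 |J1  (only one flow-in slot at J2)
b3 |I1  (J1 effort already set via bond 0)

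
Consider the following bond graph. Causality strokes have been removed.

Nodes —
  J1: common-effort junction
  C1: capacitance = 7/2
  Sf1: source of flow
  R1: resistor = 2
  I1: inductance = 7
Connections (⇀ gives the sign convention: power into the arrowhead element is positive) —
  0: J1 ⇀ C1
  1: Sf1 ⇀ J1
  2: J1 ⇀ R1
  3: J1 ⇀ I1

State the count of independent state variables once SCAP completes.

2  (C1, I1 all integral)

bond 1 →Sf1  (Sf1: flow source, stroke at near end)
bond 0 →J1  (C1: C, integral causality)
bond 2 →R1  (J1 effort already set via bond 0)
bond 3 →I1  (J1 effort already set via bond 0)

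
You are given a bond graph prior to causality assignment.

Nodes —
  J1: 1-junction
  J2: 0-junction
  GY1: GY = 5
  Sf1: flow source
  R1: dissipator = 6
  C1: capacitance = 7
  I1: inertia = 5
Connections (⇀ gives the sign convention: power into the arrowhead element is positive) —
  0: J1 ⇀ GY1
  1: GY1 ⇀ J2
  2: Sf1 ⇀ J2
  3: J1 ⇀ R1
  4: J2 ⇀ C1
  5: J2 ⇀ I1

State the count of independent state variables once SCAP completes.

2  (C1, I1 all integral)

β2 →Sf1  (Sf1 fixes flow; stroke at Sf1)
β4 →J2  (C1 outputs effort q/C1)
β1 →GY1  (J2 effort already set via bond 4)
β5 →I1  (common-e at J2 fixed by 4)
β0 →GY1  (GY GY1: same side as bond 1)
β3 →J1  (common-f at J1 fixed by 0)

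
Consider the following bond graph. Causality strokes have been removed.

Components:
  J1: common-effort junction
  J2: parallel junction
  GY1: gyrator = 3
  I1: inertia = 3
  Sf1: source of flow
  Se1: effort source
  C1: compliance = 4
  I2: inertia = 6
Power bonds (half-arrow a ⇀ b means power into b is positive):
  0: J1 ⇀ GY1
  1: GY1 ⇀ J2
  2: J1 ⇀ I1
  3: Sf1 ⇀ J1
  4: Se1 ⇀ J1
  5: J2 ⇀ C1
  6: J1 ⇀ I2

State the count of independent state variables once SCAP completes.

#3 →Sf1  (Sf1 (Sf) sets flow on bond)
#4 →J1  (Se1 fixes effort; stroke away)
#0 →GY1  (J1 effort already set via bond 4)
#2 →I1  (0-jn J1 has e-setter on 4)
#6 →I2  (common-e at J1 fixed by 4)
#1 →GY1  (GY1: gyrator matches bond 0)
#5 →J2  (J2: last free bond brings effort in)

3  (C1, I1, I2 all integral)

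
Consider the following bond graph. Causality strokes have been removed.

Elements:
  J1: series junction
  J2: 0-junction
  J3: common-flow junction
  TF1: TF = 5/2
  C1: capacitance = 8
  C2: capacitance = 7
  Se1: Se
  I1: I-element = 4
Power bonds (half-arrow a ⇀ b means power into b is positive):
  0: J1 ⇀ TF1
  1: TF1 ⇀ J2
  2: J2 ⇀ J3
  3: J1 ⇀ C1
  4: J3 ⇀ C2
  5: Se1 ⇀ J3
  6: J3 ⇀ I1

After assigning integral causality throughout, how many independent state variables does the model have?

bond 5 stroke at J3  (Se1: effort source, stroke at far end)
bond 3 stroke at J1  (C1 outputs effort q/C1)
bond 0 stroke at TF1  (only one flow-in slot at J1)
bond 1 stroke at J2  (TF1 one-in-one-out from 0)
bond 2 stroke at J3  (common-e at J2 fixed by 1)
bond 4 stroke at J3  (C2: C, integral causality)
bond 6 stroke at I1  (closing 1-jn rule on J3)

3  (C1, C2, I1 all integral)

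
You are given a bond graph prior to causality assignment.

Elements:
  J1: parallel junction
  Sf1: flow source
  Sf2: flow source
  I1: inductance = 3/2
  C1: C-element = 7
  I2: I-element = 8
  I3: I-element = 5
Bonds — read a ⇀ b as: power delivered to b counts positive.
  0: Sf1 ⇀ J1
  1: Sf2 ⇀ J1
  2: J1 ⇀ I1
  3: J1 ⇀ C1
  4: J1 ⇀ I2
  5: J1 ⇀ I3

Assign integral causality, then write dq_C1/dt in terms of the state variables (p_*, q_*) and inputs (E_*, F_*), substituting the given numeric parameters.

dq_C1/dt = F_Sf1 + F_Sf2 - 2*p_I1/3 - p_I2/8 - p_I3/5

bond 0 →Sf1  (source Sf1 imposes f)
bond 1 →Sf2  (source Sf2 imposes f)
bond 2 →I1  (prefer integral on I1)
bond 3 →J1  (C1 outputs effort q/C1)
bond 4 →I2  (common-e at J1 fixed by 3)
bond 5 →I3  (J1: bond 3 brought effort, rest push out)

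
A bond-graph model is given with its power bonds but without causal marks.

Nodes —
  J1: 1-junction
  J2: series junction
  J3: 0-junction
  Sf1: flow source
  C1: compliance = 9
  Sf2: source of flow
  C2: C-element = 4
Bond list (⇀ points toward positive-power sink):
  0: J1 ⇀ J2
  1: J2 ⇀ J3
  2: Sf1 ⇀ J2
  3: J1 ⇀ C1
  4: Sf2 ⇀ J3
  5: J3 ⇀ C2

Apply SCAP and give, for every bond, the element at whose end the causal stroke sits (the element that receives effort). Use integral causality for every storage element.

bond 0 →J2
bond 1 →J2
bond 2 →Sf1
bond 3 →J1
bond 4 →Sf2
bond 5 →J3

β2 stroke→Sf1  (Sf1 (Sf) sets flow on bond)
β4 stroke→Sf2  (Sf2 (Sf) sets flow on bond)
β0 stroke→J2  (J2 flow already set via bond 2)
β1 stroke→J2  (J2 flow already set via bond 2)
β5 stroke→J3  (J3 needs exactly one e-in)
β3 stroke→J1  (1-jn J1 has f-setter on 0)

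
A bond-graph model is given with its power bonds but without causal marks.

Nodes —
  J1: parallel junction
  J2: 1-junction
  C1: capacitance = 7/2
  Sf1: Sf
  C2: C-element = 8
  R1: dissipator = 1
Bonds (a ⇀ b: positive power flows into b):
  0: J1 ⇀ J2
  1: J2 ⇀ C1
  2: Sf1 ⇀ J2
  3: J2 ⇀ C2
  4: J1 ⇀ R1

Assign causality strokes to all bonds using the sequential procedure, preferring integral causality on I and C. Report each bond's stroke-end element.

bond 0 stroke at J2
bond 1 stroke at J2
bond 2 stroke at Sf1
bond 3 stroke at J2
bond 4 stroke at J1

#2 stroke at Sf1  (Sf1: flow source, stroke at near end)
#0 stroke at J2  (common-f at J2 fixed by 2)
#1 stroke at J2  (J2: bond 2 brought flow, rest push out)
#3 stroke at J2  (J2: bond 2 brought flow, rest push out)
#4 stroke at J1  (closing 0-jn rule on J1)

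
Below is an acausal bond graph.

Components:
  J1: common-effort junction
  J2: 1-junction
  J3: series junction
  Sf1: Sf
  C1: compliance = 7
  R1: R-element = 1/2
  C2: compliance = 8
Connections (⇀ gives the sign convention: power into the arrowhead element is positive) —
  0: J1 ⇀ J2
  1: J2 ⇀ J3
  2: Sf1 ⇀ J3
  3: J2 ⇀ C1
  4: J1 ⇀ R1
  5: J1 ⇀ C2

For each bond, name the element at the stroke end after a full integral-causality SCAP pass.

b0 →J2
b1 →J3
b2 →Sf1
b3 →J2
b4 →R1
b5 →J1

β2 →Sf1  (Sf1: flow source, stroke at near end)
β1 →J3  (J3: bond 2 brought flow, rest push out)
β0 →J2  (common-f at J2 fixed by 1)
β3 →J2  (1-jn J2 has f-setter on 1)
β5 →J1  (C2 outputs effort q/C2)
β4 →R1  (common-e at J1 fixed by 5)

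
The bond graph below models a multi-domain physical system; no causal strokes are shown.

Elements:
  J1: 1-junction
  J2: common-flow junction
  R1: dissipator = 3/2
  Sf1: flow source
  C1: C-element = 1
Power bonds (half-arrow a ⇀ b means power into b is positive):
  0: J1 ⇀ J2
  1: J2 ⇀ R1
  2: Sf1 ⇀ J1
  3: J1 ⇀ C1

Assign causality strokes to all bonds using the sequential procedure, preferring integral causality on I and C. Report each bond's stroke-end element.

#0 stroke at J1
#1 stroke at J2
#2 stroke at Sf1
#3 stroke at J1

b2 stroke at Sf1  (Sf1: flow source, stroke at near end)
b0 stroke at J1  (J1: bond 2 brought flow, rest push out)
b3 stroke at J1  (1-jn J1 has f-setter on 2)
b1 stroke at J2  (J2 flow already set via bond 0)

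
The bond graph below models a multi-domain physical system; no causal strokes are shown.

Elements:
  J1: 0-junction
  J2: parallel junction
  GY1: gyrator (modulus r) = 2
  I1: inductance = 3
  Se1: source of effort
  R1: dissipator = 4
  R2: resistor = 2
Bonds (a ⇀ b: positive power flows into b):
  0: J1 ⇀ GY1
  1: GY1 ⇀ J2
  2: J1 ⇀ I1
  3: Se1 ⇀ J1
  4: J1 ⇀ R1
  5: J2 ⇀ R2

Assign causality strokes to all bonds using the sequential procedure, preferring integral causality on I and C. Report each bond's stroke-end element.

b0 |GY1
b1 |GY1
b2 |I1
b3 |J1
b4 |R1
b5 |J2

β3 →J1  (Se1: effort source, stroke at far end)
β0 →GY1  (J1 effort already set via bond 3)
β2 →I1  (J1: bond 3 brought effort, rest push out)
β4 →R1  (J1: bond 3 brought effort, rest push out)
β1 →GY1  (through GY1, causality inverts; strokes same side of GY1)
β5 →J2  (J2 needs exactly one e-in)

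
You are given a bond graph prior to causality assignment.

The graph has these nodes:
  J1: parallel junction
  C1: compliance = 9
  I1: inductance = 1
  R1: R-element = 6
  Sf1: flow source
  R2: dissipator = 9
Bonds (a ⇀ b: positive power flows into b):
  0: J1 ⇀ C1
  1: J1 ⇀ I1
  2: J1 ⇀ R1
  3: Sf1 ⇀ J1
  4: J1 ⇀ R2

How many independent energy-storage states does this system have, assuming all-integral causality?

2  (C1, I1 all integral)

#3 stroke at Sf1  (Sf1 fixes flow; stroke at Sf1)
#0 stroke at J1  (C1 outputs effort q/C1)
#1 stroke at I1  (common-e at J1 fixed by 0)
#2 stroke at R1  (0-jn J1 has e-setter on 0)
#4 stroke at R2  (J1 effort already set via bond 0)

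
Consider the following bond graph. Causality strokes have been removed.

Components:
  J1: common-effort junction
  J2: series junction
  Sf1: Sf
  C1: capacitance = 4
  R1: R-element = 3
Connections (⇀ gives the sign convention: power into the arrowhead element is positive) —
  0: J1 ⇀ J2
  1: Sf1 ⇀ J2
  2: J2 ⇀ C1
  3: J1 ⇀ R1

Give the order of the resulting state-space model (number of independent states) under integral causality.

#1 |Sf1  (Sf1 fixes flow; stroke at Sf1)
#0 |J2  (1-jn J2 has f-setter on 1)
#2 |J2  (common-f at J2 fixed by 1)
#3 |J1  (closing 0-jn rule on J1)

1  (C1 all integral)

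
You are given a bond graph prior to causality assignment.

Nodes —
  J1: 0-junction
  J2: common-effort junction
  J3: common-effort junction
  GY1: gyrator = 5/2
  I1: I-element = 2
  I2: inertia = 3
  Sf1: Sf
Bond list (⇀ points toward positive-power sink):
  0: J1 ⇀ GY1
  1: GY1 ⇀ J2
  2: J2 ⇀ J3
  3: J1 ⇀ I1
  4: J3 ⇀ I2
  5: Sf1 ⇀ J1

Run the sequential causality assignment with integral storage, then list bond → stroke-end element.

b5 stroke at Sf1  (Sf1 (Sf) sets flow on bond)
b3 stroke at I1  (I1 integral (f out))
b0 stroke at J1  (only one effort-in slot at J1)
b1 stroke at J2  (GY1: gyrator matches bond 0)
b2 stroke at J3  (common-e at J2 fixed by 1)
b4 stroke at I2  (0-jn J3 has e-setter on 2)

bond 0 |J1
bond 1 |J2
bond 2 |J3
bond 3 |I1
bond 4 |I2
bond 5 |Sf1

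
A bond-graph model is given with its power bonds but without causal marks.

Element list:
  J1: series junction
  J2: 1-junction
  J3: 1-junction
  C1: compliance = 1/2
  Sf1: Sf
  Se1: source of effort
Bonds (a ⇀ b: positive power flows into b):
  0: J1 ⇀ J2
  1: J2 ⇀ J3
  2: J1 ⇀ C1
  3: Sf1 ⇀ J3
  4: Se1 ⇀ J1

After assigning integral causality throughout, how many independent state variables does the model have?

1  (C1 all integral)

b3 →Sf1  (Sf1 fixes flow; stroke at Sf1)
b4 →J1  (Se1 (Se) sets effort on bond)
b1 →J3  (1-jn J3 has f-setter on 3)
b0 →J2  (J2: bond 1 brought flow, rest push out)
b2 →J1  (common-f at J1 fixed by 0)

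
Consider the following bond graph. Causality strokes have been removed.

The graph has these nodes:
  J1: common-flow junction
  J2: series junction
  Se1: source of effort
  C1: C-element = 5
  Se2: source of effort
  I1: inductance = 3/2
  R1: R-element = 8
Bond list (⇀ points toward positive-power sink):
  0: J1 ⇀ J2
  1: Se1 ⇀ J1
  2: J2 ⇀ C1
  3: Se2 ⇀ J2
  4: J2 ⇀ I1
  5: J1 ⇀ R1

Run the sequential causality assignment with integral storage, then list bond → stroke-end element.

bond 1 →J1  (Se1 (Se) sets effort on bond)
bond 3 →J2  (Se2: effort source, stroke at far end)
bond 2 →J2  (C1 outputs effort q/C1)
bond 4 →I1  (I1: I, integral causality)
bond 0 →J2  (common-f at J2 fixed by 4)
bond 5 →J1  (1-jn J1 has f-setter on 0)

#0 stroke at J2
#1 stroke at J1
#2 stroke at J2
#3 stroke at J2
#4 stroke at I1
#5 stroke at J1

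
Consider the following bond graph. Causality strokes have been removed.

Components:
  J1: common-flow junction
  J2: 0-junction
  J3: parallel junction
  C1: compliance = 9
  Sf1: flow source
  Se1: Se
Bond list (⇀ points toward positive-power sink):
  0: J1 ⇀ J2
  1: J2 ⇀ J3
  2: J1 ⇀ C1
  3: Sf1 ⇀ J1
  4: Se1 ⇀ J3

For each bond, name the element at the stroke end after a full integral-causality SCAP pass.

#0 |J1
#1 |J2
#2 |J1
#3 |Sf1
#4 |J3

bond 3 stroke at Sf1  (source Sf1 imposes f)
bond 4 stroke at J3  (Se1 (Se) sets effort on bond)
bond 0 stroke at J1  (J1: bond 3 brought flow, rest push out)
bond 2 stroke at J1  (J1: bond 3 brought flow, rest push out)
bond 1 stroke at J2  (closing 0-jn rule on J2)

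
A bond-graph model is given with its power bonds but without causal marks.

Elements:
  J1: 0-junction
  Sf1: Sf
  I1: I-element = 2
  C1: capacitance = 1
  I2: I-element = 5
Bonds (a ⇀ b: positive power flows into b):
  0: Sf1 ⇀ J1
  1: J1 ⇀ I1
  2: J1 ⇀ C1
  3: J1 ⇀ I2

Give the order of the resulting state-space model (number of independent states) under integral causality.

β0 stroke→Sf1  (source Sf1 imposes f)
β1 stroke→I1  (I1: I, integral causality)
β2 stroke→J1  (prefer integral on C1)
β3 stroke→I2  (0-jn J1 has e-setter on 2)

3  (C1, I1, I2 all integral)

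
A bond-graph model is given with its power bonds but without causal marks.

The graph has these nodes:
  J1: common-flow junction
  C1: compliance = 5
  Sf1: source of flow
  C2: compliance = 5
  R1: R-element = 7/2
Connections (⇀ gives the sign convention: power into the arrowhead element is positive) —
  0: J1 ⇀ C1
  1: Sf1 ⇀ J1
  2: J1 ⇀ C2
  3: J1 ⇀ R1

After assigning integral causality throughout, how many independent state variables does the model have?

#1 |Sf1  (source Sf1 imposes f)
#0 |J1  (J1 flow already set via bond 1)
#2 |J1  (J1: bond 1 brought flow, rest push out)
#3 |J1  (1-jn J1 has f-setter on 1)

2  (C1, C2 all integral)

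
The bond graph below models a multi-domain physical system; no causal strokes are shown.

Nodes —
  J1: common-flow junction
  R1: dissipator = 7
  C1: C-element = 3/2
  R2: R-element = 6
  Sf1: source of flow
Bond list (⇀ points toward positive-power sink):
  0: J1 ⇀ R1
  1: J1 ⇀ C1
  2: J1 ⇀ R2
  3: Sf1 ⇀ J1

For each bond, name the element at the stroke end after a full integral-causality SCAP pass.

β3 →Sf1  (Sf1 fixes flow; stroke at Sf1)
β0 →J1  (1-jn J1 has f-setter on 3)
β1 →J1  (J1 flow already set via bond 3)
β2 →J1  (J1 flow already set via bond 3)

#0 |J1
#1 |J1
#2 |J1
#3 |Sf1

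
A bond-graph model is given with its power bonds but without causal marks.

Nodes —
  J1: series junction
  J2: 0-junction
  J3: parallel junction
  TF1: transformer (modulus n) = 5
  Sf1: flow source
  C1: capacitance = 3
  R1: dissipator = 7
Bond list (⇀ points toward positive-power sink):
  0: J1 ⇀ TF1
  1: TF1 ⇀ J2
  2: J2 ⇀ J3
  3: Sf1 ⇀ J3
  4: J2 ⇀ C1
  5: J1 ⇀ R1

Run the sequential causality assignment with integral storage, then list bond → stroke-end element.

#3 stroke at Sf1  (Sf1: flow source, stroke at near end)
#2 stroke at J3  (J3: last free bond brings effort in)
#4 stroke at J2  (C1 outputs effort q/C1)
#1 stroke at TF1  (common-e at J2 fixed by 4)
#0 stroke at J1  (through TF1, causality passes straight; one stroke at TF1)
#5 stroke at R1  (only one flow-in slot at J1)

#0 stroke at J1
#1 stroke at TF1
#2 stroke at J3
#3 stroke at Sf1
#4 stroke at J2
#5 stroke at R1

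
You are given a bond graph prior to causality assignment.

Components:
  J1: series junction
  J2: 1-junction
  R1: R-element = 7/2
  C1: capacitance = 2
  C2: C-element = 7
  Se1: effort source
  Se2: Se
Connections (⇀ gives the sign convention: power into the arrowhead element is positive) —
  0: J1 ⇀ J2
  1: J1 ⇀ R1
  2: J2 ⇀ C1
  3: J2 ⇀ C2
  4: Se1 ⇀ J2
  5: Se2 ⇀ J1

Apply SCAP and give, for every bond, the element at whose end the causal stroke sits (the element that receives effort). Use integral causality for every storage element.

β0 stroke at J1
β1 stroke at R1
β2 stroke at J2
β3 stroke at J2
β4 stroke at J2
β5 stroke at J1

b4 stroke→J2  (source Se1 imposes e)
b5 stroke→J1  (Se2 (Se) sets effort on bond)
b2 stroke→J2  (C1 integral (e out))
b3 stroke→J2  (C2 outputs effort q/C2)
b0 stroke→J1  (only one flow-in slot at J2)
b1 stroke→R1  (only one flow-in slot at J1)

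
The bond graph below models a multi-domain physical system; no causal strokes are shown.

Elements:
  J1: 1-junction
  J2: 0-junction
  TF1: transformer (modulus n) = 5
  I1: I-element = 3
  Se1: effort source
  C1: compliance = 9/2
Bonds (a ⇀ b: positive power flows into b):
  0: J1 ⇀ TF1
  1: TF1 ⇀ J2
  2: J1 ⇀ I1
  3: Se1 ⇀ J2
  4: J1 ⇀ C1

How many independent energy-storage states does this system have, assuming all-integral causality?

2  (C1, I1 all integral)

β3 stroke→J2  (source Se1 imposes e)
β1 stroke→TF1  (J2 effort already set via bond 3)
β0 stroke→J1  (TF TF1: opposite of bond 1)
β2 stroke→I1  (I1 integral (f out))
β4 stroke→J1  (1-jn J1 has f-setter on 2)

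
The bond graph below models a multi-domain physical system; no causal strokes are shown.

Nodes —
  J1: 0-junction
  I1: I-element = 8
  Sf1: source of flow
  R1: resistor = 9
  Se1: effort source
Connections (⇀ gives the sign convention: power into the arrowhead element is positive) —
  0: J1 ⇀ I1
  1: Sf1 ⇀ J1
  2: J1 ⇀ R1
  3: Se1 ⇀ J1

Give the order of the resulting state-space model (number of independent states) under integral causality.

1  (I1 all integral)

β1 stroke→Sf1  (Sf1 (Sf) sets flow on bond)
β3 stroke→J1  (Se1 fixes effort; stroke away)
β0 stroke→I1  (J1: bond 3 brought effort, rest push out)
β2 stroke→R1  (common-e at J1 fixed by 3)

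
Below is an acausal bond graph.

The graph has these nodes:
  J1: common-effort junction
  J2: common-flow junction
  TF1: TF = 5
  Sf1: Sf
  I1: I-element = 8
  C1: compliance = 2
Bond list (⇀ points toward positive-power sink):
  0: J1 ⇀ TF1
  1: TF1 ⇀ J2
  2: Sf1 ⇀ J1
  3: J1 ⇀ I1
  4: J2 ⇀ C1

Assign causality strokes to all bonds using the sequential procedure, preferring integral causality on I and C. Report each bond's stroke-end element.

bond 2 |Sf1  (Sf1: flow source, stroke at near end)
bond 3 |I1  (I1: I, integral causality)
bond 0 |J1  (closing 0-jn rule on J1)
bond 1 |TF1  (TF1 one-in-one-out from 0)
bond 4 |J2  (common-f at J2 fixed by 1)

b0 →J1
b1 →TF1
b2 →Sf1
b3 →I1
b4 →J2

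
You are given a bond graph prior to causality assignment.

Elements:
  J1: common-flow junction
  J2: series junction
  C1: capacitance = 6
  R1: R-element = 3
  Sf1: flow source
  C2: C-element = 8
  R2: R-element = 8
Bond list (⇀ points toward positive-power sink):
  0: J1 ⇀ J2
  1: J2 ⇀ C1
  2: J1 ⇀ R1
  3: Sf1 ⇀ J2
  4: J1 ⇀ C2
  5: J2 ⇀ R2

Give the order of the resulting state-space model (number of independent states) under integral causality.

b3 |Sf1  (Sf1 fixes flow; stroke at Sf1)
b0 |J2  (J2 flow already set via bond 3)
b1 |J2  (J2: bond 3 brought flow, rest push out)
b5 |J2  (J2 flow already set via bond 3)
b2 |J1  (1-jn J1 has f-setter on 0)
b4 |J1  (1-jn J1 has f-setter on 0)

2  (C1, C2 all integral)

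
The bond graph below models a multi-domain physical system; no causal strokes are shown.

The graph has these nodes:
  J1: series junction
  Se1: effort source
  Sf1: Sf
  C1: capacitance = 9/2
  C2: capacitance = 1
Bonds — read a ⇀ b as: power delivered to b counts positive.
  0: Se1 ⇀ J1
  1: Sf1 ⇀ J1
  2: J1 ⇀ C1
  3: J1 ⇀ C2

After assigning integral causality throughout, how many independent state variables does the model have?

2  (C1, C2 all integral)

#0 →J1  (Se1: effort source, stroke at far end)
#1 →Sf1  (Sf1 fixes flow; stroke at Sf1)
#2 →J1  (J1: bond 1 brought flow, rest push out)
#3 →J1  (J1: bond 1 brought flow, rest push out)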